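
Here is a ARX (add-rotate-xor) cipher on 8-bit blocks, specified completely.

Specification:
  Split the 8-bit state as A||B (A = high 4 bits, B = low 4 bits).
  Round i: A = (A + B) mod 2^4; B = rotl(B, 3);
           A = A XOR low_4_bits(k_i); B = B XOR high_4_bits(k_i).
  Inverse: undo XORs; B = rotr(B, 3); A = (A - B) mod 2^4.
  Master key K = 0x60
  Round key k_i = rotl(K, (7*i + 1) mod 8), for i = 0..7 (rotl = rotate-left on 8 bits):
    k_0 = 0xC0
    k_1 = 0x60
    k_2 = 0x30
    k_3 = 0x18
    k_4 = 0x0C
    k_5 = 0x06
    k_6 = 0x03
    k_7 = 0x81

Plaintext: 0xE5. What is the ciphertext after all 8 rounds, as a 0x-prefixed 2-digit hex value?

s_0 = plaintext = 0xE5
s_1 = Round(s_0, k_0) = 0x36
s_2 = Round(s_1, k_1) = 0x95
s_3 = Round(s_2, k_2) = 0xE9
s_4 = Round(s_3, k_3) = 0xFD
s_5 = Round(s_4, k_4) = 0x0E
s_6 = Round(s_5, k_5) = 0x87
s_7 = Round(s_6, k_6) = 0xCB
s_8 = Round(s_7, k_7) = 0x65

0x65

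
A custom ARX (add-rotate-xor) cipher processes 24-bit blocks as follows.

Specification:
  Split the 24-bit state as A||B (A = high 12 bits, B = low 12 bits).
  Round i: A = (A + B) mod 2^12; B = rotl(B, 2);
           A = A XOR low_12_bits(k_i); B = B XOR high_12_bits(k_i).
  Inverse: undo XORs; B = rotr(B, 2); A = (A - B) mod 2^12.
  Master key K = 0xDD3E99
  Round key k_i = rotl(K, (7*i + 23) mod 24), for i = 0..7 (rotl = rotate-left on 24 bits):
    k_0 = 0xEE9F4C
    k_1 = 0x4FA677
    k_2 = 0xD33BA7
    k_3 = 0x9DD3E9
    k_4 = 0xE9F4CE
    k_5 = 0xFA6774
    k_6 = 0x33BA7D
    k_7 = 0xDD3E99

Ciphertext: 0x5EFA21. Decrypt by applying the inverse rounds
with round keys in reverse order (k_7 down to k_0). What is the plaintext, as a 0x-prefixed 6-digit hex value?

s_0 = ciphertext = 0x5EFA21
s_1 = InvRound(s_0, k_7) = 0x17A9FC
s_2 = InvRound(s_1, k_6) = 0xC56EB1
s_3 = InvRound(s_2, k_5) = 0xEDDC45
s_4 = InvRound(s_3, k_4) = 0x15D8B6
s_5 = InvRound(s_4, k_3) = 0x65AC5A
s_6 = InvRound(s_5, k_2) = 0x9A345A
s_7 = InvRound(s_6, k_1) = 0xFAC028
s_8 = InvRound(s_7, k_0) = 0x9307B0

0x9307B0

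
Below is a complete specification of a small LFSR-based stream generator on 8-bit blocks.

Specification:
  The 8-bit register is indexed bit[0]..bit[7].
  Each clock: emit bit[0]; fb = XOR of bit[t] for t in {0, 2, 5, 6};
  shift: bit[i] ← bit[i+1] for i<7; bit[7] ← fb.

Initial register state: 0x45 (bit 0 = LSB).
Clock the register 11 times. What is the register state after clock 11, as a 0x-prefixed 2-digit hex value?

0x30

reg_0 = 0x45
clock 1: out=1, reg = 0xA2
clock 2: out=0, reg = 0xD1
clock 3: out=1, reg = 0x68
clock 4: out=0, reg = 0x34
clock 5: out=0, reg = 0x1A
clock 6: out=0, reg = 0x0D
clock 7: out=1, reg = 0x06
clock 8: out=0, reg = 0x83
clock 9: out=1, reg = 0xC1
clock 10: out=1, reg = 0x60
clock 11: out=0, reg = 0x30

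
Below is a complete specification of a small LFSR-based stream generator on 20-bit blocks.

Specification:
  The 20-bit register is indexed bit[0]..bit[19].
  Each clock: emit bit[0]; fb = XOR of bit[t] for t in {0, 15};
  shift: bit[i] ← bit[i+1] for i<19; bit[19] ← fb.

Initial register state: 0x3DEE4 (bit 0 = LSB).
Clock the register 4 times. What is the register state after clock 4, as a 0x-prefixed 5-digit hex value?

reg_0 = 0x3DEE4
clock 1: out=0, reg = 0x9EF72
clock 2: out=0, reg = 0xCF7B9
clock 3: out=1, reg = 0x67BDC
clock 4: out=0, reg = 0x33DEE

0x33DEE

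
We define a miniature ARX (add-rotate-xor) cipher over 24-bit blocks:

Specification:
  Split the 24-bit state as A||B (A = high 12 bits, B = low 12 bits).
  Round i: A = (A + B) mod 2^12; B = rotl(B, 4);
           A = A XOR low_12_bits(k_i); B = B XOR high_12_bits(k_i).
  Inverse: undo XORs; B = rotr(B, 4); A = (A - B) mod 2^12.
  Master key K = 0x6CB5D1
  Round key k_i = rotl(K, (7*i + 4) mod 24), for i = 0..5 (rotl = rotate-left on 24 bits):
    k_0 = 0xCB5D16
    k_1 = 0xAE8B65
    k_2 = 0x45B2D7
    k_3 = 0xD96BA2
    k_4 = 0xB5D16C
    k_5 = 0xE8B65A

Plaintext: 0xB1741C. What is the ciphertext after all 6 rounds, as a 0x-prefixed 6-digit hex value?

0x25268F

s_0 = plaintext = 0xB1741C
s_1 = Round(s_0, k_0) = 0x225D71
s_2 = Round(s_1, k_1) = 0x4F3DF5
s_3 = Round(s_2, k_2) = 0x03FB06
s_4 = Round(s_3, k_3) = 0x0E7DFD
s_5 = Round(s_4, k_4) = 0xF88480
s_6 = Round(s_5, k_5) = 0x25268F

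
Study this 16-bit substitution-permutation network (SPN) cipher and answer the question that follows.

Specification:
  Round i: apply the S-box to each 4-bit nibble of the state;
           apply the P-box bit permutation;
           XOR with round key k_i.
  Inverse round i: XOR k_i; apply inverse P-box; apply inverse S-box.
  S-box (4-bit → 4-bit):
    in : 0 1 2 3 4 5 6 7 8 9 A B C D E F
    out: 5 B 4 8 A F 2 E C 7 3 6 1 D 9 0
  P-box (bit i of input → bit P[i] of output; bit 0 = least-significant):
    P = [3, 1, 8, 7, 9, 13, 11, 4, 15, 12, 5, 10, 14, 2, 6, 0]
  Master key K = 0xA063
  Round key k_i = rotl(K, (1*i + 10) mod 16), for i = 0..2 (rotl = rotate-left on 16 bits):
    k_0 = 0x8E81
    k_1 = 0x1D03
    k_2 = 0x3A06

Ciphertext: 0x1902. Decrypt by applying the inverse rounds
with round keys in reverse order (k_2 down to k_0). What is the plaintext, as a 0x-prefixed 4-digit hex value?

0xC86B

s_0 = ciphertext = 0x1902
s_1 = InvRound(s_0, k_2) = 0x6FA2
s_2 = InvRound(s_1, k_1) = 0xEBA3
s_3 = InvRound(s_2, k_0) = 0xC86B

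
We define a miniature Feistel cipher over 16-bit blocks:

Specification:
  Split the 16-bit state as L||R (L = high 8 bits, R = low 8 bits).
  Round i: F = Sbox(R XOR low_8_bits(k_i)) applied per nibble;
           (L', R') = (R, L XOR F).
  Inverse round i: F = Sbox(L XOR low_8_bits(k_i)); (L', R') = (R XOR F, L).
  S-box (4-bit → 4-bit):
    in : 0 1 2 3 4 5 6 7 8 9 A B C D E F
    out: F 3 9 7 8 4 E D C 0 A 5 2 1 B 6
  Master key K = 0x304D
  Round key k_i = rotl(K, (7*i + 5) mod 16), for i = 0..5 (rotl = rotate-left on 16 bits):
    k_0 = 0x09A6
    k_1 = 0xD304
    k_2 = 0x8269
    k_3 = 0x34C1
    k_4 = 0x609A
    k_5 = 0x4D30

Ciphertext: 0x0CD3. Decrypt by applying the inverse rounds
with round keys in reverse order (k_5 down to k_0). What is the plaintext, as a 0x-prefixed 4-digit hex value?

s_0 = ciphertext = 0x0CD3
s_1 = InvRound(s_0, k_5) = 0xA10C
s_2 = InvRound(s_1, k_4) = 0x79A1
s_3 = InvRound(s_2, k_3) = 0xFD79
s_4 = InvRound(s_3, k_2) = 0x71FD
s_5 = InvRound(s_4, k_1) = 0x2971
s_6 = InvRound(s_5, k_0) = 0xB729

0xB729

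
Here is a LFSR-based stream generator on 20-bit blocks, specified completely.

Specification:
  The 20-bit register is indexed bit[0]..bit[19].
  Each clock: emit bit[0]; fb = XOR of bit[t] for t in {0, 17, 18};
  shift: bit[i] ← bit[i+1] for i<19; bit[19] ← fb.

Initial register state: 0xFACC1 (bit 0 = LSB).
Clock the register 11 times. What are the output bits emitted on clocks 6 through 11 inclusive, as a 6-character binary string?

reg_0 = 0xFACC1
clock 1: out=1, reg = 0xFD660
clock 2: out=0, reg = 0x7EB30
clock 3: out=0, reg = 0x3F598
clock 4: out=0, reg = 0x9FACC
clock 5: out=0, reg = 0x4FD66
clock 6: out=0, reg = 0xA7EB3
clock 7: out=1, reg = 0x53F59
clock 8: out=1, reg = 0x29FAC
clock 9: out=0, reg = 0x94FD6
clock 10: out=0, reg = 0x4A7EB
clock 11: out=1, reg = 0x253F5

011001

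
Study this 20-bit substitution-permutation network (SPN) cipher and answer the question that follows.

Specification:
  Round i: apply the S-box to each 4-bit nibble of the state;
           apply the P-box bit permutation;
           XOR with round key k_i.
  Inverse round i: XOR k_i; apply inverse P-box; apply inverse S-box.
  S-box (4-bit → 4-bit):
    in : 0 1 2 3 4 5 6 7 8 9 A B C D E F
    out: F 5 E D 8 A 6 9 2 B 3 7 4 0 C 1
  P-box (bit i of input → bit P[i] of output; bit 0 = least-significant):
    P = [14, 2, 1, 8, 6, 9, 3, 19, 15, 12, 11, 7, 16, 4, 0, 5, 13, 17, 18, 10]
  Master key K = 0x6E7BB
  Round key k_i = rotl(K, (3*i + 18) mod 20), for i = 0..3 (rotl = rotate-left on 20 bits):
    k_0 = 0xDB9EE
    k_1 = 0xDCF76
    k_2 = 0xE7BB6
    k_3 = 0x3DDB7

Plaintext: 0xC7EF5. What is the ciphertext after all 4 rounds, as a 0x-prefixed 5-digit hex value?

0x92944

s_0 = plaintext = 0xC7EF5
s_1 = Round(s_0, k_0) = 0x8B00A
s_2 = Round(s_1, k_1) = 0x615AB
s_3 = Round(s_2, k_2) = 0x92971
s_4 = Round(s_3, k_3) = 0x92944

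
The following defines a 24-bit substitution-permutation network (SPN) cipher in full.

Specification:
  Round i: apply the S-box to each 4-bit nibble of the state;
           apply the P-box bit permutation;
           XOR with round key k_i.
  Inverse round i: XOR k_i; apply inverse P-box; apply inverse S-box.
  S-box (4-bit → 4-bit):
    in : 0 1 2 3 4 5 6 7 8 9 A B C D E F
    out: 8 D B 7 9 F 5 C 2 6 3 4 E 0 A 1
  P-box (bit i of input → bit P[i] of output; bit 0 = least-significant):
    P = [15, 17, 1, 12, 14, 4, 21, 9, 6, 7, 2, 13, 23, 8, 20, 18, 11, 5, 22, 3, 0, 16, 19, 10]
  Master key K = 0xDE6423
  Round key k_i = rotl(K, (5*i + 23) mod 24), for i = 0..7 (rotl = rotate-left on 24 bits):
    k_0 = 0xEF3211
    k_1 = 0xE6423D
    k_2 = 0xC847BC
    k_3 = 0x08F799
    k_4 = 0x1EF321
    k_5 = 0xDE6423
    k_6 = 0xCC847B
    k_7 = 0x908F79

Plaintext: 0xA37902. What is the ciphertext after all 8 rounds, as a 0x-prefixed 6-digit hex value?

s_0 = plaintext = 0xA37902
s_1 = Round(s_0, k_0) = 0xB8A8B4
s_2 = Round(s_1, k_1) = 0x4ED39D
s_3 = Round(s_2, k_2) = 0xE84341
s_4 = Round(s_3, k_3) = 0x8D217F
s_5 = Round(s_4, k_4) = 0xBB5065
s_6 = Round(s_5, k_5) = 0x209521
s_7 = Round(s_6, k_6) = 0xDD73A4
s_8 = Round(s_7, k_7) = 0x845FAD

0x845FAD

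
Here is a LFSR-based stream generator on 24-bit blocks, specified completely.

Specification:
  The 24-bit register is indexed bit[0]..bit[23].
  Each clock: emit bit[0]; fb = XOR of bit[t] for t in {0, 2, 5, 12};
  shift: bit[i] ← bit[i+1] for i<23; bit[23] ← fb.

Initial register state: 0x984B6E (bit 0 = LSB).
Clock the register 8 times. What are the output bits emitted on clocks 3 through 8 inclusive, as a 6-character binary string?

110110

reg_0 = 0x984B6E
clock 1: out=0, reg = 0x4C25B7
clock 2: out=1, reg = 0xA612DB
clock 3: out=1, reg = 0x53096D
clock 4: out=1, reg = 0xA984B6
clock 5: out=0, reg = 0x54C25B
clock 6: out=1, reg = 0xAA612D
clock 7: out=1, reg = 0xD53096
clock 8: out=0, reg = 0x6A984B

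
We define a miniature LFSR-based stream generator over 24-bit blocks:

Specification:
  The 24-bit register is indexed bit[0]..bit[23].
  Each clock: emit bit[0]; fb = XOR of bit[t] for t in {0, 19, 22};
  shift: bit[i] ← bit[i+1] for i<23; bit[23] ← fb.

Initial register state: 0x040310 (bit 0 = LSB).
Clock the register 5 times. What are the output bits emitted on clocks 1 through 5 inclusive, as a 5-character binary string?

00001

reg_0 = 0x040310
clock 1: out=0, reg = 0x020188
clock 2: out=0, reg = 0x0100C4
clock 3: out=0, reg = 0x008062
clock 4: out=0, reg = 0x004031
clock 5: out=1, reg = 0x802018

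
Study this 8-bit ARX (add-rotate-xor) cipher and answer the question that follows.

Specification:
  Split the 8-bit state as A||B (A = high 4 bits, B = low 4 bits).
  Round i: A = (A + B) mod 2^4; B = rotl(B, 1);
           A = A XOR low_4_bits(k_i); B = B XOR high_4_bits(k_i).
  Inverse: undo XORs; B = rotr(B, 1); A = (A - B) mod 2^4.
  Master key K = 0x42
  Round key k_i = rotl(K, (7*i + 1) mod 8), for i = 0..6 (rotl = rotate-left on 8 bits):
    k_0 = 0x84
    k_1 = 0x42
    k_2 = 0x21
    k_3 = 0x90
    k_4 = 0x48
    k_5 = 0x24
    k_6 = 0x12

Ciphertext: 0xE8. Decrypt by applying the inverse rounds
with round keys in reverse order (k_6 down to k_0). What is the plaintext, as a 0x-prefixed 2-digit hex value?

0xF1

s_0 = ciphertext = 0xE8
s_1 = InvRound(s_0, k_6) = 0x0C
s_2 = InvRound(s_1, k_5) = 0xD7
s_3 = InvRound(s_2, k_4) = 0xC9
s_4 = InvRound(s_3, k_3) = 0xC0
s_5 = InvRound(s_4, k_2) = 0xC1
s_6 = InvRound(s_5, k_1) = 0x4A
s_7 = InvRound(s_6, k_0) = 0xF1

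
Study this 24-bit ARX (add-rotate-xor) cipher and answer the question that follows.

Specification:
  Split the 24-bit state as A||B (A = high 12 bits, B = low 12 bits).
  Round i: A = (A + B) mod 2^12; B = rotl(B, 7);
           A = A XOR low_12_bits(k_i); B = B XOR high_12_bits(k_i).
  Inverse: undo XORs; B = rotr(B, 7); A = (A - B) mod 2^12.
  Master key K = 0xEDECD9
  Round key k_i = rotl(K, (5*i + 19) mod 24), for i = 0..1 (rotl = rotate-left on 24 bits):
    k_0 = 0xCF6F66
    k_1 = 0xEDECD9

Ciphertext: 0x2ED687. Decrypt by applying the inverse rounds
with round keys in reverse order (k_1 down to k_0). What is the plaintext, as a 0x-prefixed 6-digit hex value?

s_0 = ciphertext = 0x2ED687
s_1 = InvRound(s_0, k_1) = 0x304B30
s_2 = InvRound(s_1, k_0) = 0x3938CF

0x3938CF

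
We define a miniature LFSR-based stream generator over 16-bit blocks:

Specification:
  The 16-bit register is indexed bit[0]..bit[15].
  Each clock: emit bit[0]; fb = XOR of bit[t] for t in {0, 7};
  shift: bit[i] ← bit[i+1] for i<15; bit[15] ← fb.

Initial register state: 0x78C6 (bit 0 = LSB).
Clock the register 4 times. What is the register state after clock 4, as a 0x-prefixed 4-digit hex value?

0x778C

reg_0 = 0x78C6
clock 1: out=0, reg = 0xBC63
clock 2: out=1, reg = 0xDE31
clock 3: out=1, reg = 0xEF18
clock 4: out=0, reg = 0x778C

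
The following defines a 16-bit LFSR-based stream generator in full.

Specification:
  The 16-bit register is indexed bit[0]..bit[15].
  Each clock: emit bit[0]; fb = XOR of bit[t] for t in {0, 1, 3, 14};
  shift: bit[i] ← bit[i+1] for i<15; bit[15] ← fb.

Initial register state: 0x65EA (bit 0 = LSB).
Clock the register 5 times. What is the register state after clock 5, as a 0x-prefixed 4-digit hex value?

reg_0 = 0x65EA
clock 1: out=0, reg = 0xB2F5
clock 2: out=1, reg = 0xD97A
clock 3: out=0, reg = 0xECBD
clock 4: out=1, reg = 0xF65E
clock 5: out=0, reg = 0xFB2F

0xFB2F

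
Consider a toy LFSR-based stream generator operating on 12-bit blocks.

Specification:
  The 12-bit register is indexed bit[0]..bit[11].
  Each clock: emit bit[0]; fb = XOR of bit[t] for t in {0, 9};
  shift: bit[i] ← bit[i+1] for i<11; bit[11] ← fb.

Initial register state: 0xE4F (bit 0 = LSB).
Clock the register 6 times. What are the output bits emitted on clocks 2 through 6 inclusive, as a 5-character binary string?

11100

reg_0 = 0xE4F
clock 1: out=1, reg = 0x727
clock 2: out=1, reg = 0x393
clock 3: out=1, reg = 0x1C9
clock 4: out=1, reg = 0x8E4
clock 5: out=0, reg = 0x472
clock 6: out=0, reg = 0x239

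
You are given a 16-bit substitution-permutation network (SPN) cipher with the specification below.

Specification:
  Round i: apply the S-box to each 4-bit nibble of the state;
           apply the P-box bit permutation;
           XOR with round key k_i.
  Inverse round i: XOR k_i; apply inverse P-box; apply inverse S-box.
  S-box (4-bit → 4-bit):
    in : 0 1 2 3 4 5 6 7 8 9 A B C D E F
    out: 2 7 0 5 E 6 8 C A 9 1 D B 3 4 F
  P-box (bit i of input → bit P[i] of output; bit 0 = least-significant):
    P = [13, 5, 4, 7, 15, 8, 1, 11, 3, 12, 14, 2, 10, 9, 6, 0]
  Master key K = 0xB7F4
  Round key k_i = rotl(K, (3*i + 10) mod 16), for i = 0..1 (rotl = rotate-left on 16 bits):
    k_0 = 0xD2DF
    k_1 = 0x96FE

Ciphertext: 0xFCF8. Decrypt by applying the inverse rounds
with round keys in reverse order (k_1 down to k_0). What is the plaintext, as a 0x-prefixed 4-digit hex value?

0x94D8

s_0 = ciphertext = 0xFCF8
s_1 = InvRound(s_0, k_1) = 0x077A
s_2 = InvRound(s_1, k_0) = 0x94D8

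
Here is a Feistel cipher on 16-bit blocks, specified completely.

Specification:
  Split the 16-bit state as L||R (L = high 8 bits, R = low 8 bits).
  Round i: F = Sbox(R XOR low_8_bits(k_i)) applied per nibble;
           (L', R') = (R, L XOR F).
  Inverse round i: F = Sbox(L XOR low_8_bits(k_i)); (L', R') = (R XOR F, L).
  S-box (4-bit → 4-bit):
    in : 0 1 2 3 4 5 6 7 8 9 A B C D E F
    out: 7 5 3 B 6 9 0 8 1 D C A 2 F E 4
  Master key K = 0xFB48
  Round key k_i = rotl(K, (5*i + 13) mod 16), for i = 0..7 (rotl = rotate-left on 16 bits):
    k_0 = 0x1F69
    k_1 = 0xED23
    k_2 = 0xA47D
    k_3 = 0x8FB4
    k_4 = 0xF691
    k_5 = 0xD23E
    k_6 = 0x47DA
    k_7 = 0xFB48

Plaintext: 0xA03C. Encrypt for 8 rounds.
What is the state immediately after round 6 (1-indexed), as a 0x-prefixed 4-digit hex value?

s_0 = plaintext = 0xA03C
s_1 = Round(s_0, k_0) = 0x3C39
s_2 = Round(s_1, k_1) = 0x3960
s_3 = Round(s_2, k_2) = 0x6066
s_4 = Round(s_3, k_3) = 0x6693
s_5 = Round(s_4, k_4) = 0x9315
s_6 = Round(s_5, k_5) = 0x15A9
s_7 = Round(s_6, k_6) = 0xA99E
s_8 = Round(s_7, k_7) = 0x9E59

0x15A9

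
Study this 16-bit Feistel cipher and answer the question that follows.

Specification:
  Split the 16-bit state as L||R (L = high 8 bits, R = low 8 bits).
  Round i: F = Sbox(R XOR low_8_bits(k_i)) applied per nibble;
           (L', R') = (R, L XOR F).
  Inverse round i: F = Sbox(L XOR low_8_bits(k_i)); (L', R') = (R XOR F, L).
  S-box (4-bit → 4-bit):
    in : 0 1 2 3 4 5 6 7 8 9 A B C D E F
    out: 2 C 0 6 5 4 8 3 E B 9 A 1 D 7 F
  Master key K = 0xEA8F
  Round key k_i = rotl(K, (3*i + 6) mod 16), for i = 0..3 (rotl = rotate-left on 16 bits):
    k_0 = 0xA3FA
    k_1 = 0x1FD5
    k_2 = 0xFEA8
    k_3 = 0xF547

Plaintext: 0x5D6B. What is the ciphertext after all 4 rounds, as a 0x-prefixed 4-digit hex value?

s_0 = plaintext = 0x5D6B
s_1 = Round(s_0, k_0) = 0x6BE1
s_2 = Round(s_1, k_1) = 0xE10E
s_3 = Round(s_2, k_2) = 0x0E79
s_4 = Round(s_3, k_3) = 0x7969

0x7969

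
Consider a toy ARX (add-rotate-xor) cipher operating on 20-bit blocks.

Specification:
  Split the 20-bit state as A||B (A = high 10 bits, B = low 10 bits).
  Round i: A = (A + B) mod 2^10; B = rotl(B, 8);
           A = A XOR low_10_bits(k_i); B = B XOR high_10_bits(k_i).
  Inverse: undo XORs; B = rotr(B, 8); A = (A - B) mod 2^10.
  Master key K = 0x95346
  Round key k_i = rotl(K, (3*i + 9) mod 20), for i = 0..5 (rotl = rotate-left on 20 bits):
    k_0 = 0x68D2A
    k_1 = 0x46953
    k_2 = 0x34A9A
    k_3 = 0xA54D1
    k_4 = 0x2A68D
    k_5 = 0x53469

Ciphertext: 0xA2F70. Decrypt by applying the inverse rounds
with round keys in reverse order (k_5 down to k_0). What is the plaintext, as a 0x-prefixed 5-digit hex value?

s_0 = ciphertext = 0xA2F70
s_1 = InvRound(s_0, k_5) = 0x7B0F6
s_2 = InvRound(s_1, k_4) = 0x7957C
s_3 = InvRound(s_2, k_3) = 0x637A7
s_4 = InvRound(s_3, k_2) = 0x501D7
s_5 = InvRound(s_4, k_1) = 0x37F34
s_6 = InvRound(s_5, k_0) = 0xE5E5E

0xE5E5E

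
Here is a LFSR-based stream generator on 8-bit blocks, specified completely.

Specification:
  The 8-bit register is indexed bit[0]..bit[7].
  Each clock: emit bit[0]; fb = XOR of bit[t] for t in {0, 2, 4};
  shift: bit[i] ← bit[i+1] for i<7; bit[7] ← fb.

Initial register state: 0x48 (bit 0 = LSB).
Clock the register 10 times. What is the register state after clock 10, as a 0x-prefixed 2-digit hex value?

reg_0 = 0x48
clock 1: out=0, reg = 0x24
clock 2: out=0, reg = 0x92
clock 3: out=0, reg = 0xC9
clock 4: out=1, reg = 0xE4
clock 5: out=0, reg = 0xF2
clock 6: out=0, reg = 0xF9
clock 7: out=1, reg = 0x7C
clock 8: out=0, reg = 0x3E
clock 9: out=0, reg = 0x1F
clock 10: out=1, reg = 0x8F

0x8F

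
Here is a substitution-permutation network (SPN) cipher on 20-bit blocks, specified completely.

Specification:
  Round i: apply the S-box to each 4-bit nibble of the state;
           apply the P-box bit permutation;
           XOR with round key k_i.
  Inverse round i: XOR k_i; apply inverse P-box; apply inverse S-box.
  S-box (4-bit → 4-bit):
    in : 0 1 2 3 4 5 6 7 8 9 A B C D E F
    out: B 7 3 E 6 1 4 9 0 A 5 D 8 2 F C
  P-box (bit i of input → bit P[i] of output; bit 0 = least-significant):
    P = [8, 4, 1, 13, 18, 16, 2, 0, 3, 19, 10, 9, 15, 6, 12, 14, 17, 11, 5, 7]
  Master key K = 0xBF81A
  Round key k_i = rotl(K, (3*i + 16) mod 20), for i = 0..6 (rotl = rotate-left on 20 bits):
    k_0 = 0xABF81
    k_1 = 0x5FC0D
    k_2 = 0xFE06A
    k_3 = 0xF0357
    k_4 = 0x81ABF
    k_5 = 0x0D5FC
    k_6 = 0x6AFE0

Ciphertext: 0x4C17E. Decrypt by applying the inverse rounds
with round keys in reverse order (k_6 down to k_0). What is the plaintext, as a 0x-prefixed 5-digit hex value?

s_0 = ciphertext = 0x4C17E
s_1 = InvRound(s_0, k_6) = 0x0CB63
s_2 = InvRound(s_1, k_5) = 0x96BF4
s_3 = InvRound(s_2, k_4) = 0x8359B
s_4 = InvRound(s_3, k_3) = 0x74B1C
s_5 = InvRound(s_4, k_2) = 0x4296E
s_6 = InvRound(s_5, k_1) = 0x6E69A
s_7 = InvRound(s_6, k_0) = 0xDF271

0xDF271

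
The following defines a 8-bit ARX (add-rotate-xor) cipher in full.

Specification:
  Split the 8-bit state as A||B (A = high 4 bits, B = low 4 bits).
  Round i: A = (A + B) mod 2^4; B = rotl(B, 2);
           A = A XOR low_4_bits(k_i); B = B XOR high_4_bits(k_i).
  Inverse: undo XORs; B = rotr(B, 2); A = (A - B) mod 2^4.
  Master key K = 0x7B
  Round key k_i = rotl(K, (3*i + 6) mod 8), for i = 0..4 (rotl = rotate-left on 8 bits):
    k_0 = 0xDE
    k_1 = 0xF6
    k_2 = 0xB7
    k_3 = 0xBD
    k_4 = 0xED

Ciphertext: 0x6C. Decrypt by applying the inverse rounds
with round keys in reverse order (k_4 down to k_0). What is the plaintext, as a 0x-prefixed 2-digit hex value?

0x35

s_0 = ciphertext = 0x6C
s_1 = InvRound(s_0, k_4) = 0x38
s_2 = InvRound(s_1, k_3) = 0x2C
s_3 = InvRound(s_2, k_2) = 0x8D
s_4 = InvRound(s_3, k_1) = 0x68
s_5 = InvRound(s_4, k_0) = 0x35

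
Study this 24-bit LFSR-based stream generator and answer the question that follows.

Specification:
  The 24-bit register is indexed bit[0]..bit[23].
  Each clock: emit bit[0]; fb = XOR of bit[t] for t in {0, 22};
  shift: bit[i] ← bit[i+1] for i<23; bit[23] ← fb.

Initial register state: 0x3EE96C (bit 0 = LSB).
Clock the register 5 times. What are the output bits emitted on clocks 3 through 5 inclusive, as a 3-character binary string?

reg_0 = 0x3EE96C
clock 1: out=0, reg = 0x1F74B6
clock 2: out=0, reg = 0x0FBA5B
clock 3: out=1, reg = 0x87DD2D
clock 4: out=1, reg = 0xC3EE96
clock 5: out=0, reg = 0xE1F74B

110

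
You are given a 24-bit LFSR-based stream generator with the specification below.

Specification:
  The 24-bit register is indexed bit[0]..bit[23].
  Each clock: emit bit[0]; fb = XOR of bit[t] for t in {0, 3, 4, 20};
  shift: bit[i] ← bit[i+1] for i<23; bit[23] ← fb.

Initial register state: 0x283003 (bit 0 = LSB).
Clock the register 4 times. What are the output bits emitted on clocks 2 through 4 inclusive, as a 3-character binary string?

reg_0 = 0x283003
clock 1: out=1, reg = 0x941801
clock 2: out=1, reg = 0x4A0C00
clock 3: out=0, reg = 0x250600
clock 4: out=0, reg = 0x128300

100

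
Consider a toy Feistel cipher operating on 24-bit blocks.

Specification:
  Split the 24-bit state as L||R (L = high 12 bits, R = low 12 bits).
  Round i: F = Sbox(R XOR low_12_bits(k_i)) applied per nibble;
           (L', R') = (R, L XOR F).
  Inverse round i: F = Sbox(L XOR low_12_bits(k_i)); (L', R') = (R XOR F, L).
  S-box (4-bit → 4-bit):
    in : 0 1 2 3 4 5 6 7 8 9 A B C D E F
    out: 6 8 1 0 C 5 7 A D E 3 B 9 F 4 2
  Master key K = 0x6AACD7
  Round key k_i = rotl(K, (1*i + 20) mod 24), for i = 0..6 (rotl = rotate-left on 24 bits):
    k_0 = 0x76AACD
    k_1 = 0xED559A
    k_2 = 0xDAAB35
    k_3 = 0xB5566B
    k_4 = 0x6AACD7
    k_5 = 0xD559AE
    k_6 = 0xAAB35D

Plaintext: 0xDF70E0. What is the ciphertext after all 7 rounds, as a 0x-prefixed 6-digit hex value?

0x7544F6

s_0 = plaintext = 0xDF70E0
s_1 = Round(s_0, k_0) = 0x0E0EE8
s_2 = Round(s_1, k_1) = 0xEE8B41
s_3 = Round(s_2, k_2) = 0xB41844
s_4 = Round(s_3, k_3) = 0x844F53
s_5 = Round(s_4, k_4) = 0xF53898
s_6 = Round(s_5, k_5) = 0x898754
s_7 = Round(s_6, k_6) = 0x7544F6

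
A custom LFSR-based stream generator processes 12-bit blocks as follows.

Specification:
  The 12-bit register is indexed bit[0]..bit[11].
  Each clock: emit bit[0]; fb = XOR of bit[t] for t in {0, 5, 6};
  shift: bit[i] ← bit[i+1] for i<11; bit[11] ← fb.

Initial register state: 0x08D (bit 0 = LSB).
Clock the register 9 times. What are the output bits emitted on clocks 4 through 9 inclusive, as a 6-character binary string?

reg_0 = 0x08D
clock 1: out=1, reg = 0x846
clock 2: out=0, reg = 0xC23
clock 3: out=1, reg = 0x611
clock 4: out=1, reg = 0xB08
clock 5: out=0, reg = 0x584
clock 6: out=0, reg = 0x2C2
clock 7: out=0, reg = 0x961
clock 8: out=1, reg = 0xCB0
clock 9: out=0, reg = 0xE58

100010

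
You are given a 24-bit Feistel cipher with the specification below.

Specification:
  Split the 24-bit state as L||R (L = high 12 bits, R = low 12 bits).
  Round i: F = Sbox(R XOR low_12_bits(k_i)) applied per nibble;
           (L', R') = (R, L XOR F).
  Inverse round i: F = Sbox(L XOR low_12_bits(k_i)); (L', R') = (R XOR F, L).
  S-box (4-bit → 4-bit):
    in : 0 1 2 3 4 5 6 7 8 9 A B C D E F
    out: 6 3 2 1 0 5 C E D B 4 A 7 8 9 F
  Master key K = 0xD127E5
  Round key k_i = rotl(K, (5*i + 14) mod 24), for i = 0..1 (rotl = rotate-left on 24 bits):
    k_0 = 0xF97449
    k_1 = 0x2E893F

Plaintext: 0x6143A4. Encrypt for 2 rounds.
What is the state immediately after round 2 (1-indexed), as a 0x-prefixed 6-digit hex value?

s_0 = plaintext = 0x6143A4
s_1 = Round(s_0, k_0) = 0x3A488C
s_2 = Round(s_1, k_1) = 0x88C005

0x88C005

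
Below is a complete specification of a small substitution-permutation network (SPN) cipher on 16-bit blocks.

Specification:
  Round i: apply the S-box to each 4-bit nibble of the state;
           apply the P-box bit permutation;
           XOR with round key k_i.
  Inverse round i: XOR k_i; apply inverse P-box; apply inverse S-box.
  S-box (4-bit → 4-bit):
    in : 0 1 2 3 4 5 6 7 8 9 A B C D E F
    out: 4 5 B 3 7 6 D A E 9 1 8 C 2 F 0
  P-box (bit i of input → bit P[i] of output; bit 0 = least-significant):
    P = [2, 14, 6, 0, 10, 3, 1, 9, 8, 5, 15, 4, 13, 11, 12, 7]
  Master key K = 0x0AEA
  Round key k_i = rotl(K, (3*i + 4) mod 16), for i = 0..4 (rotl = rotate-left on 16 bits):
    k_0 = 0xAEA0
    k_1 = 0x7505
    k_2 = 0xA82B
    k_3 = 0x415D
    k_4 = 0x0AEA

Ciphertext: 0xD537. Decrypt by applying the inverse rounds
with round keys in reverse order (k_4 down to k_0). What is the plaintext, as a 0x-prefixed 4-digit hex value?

s_0 = ciphertext = 0xD537
s_1 = InvRound(s_0, k_4) = 0x862E
s_2 = InvRound(s_1, k_3) = 0xFE68
s_3 = InvRound(s_2, k_2) = 0x0F68
s_4 = InvRound(s_3, k_1) = 0x4D7E
s_5 = InvRound(s_4, k_0) = 0x9684

0x9684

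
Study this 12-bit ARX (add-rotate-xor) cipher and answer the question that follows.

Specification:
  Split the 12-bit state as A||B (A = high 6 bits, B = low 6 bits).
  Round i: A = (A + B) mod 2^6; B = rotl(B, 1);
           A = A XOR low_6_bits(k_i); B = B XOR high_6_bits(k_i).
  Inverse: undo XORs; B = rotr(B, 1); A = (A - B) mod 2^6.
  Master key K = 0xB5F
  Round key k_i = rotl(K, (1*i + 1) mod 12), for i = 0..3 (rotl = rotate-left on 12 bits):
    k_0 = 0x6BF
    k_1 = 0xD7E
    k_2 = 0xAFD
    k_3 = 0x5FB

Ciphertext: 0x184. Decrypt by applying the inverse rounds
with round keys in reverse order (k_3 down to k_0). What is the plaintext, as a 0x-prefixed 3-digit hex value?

0x0C0

s_0 = ciphertext = 0x184
s_1 = InvRound(s_0, k_3) = 0x529
s_2 = InvRound(s_1, k_2) = 0xA01
s_3 = InvRound(s_2, k_1) = 0xF1A
s_4 = InvRound(s_3, k_0) = 0x0C0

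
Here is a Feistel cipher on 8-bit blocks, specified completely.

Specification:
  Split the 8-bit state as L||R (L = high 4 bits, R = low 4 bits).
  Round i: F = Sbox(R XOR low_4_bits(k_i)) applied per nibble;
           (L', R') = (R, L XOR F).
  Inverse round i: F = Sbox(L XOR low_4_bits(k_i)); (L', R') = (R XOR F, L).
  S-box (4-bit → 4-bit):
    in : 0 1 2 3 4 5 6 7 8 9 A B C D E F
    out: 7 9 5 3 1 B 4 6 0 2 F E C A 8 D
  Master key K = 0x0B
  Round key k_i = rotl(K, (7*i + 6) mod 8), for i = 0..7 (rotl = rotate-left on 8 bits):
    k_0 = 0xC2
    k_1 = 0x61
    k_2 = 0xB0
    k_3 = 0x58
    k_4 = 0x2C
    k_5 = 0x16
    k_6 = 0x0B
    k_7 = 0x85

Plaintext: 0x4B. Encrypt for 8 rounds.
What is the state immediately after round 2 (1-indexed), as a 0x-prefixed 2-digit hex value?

0x6D

s_0 = plaintext = 0x4B
s_1 = Round(s_0, k_0) = 0xB6
s_2 = Round(s_1, k_1) = 0x6D
s_3 = Round(s_2, k_2) = 0xDC
s_4 = Round(s_3, k_3) = 0xCC
s_5 = Round(s_4, k_4) = 0xCB
s_6 = Round(s_5, k_5) = 0xB6
s_7 = Round(s_6, k_6) = 0x61
s_8 = Round(s_7, k_7) = 0x17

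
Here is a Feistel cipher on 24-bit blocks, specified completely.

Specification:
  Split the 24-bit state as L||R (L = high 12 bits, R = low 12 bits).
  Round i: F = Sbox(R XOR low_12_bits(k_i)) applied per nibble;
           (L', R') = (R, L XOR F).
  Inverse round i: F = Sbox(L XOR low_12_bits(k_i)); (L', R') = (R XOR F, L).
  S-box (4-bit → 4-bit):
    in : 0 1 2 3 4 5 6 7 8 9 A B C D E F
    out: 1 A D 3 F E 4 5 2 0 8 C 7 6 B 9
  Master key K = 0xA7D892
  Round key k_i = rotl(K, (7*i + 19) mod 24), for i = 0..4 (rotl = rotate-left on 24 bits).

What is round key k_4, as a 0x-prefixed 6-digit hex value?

K = 0xA7D892
k_0 = rotl(K, (7*0+19) mod 24) = rotl(K, 19) = 0x953EC4
k_1 = rotl(K, (7*1+19) mod 24) = rotl(K, 2) = 0x9F624A
k_2 = rotl(K, (7*2+19) mod 24) = rotl(K, 9) = 0xB1254F
k_3 = rotl(K, (7*3+19) mod 24) = rotl(K, 16) = 0x92A7D8
k_4 = rotl(K, (7*4+19) mod 24) = rotl(K, 23) = 0x53EC49

0x53EC49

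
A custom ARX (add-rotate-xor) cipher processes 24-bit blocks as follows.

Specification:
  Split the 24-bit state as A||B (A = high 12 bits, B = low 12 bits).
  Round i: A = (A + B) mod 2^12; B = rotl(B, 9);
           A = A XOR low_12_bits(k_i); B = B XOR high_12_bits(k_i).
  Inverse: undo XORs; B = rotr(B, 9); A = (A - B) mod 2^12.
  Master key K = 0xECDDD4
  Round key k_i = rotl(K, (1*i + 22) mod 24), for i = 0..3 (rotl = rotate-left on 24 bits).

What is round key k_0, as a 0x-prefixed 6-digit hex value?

K = 0xECDDD4
k_0 = rotl(K, (1*0+22) mod 24) = rotl(K, 22) = 0x3B3775

0x3B3775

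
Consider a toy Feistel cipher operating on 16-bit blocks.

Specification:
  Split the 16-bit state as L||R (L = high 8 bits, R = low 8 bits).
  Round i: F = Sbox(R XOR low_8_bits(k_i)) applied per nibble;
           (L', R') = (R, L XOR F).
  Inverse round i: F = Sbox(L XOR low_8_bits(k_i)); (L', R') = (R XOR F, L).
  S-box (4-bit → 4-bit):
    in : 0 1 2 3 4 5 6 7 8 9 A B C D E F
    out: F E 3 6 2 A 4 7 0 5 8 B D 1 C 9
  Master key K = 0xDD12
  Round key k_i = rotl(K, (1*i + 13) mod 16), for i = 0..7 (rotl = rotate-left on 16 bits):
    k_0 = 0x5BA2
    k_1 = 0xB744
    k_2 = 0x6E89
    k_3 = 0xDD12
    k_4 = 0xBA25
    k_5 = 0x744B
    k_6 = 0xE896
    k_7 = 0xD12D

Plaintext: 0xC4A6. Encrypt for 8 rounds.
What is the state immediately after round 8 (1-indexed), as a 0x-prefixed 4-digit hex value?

0x4DB7

s_0 = plaintext = 0xC4A6
s_1 = Round(s_0, k_0) = 0xA636
s_2 = Round(s_1, k_1) = 0x36D5
s_3 = Round(s_2, k_2) = 0xD59B
s_4 = Round(s_3, k_3) = 0x9BD0
s_5 = Round(s_4, k_4) = 0xD001
s_6 = Round(s_5, k_5) = 0x01F8
s_7 = Round(s_6, k_6) = 0xF84D
s_8 = Round(s_7, k_7) = 0x4DB7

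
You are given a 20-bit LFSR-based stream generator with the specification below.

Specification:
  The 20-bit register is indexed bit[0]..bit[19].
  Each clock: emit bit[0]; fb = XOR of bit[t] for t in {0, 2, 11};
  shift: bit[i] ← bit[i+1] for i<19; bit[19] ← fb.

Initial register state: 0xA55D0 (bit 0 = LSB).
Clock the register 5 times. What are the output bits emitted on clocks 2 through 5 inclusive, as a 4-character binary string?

reg_0 = 0xA55D0
clock 1: out=0, reg = 0x52AE8
clock 2: out=0, reg = 0xA9574
clock 3: out=0, reg = 0xD4ABA
clock 4: out=0, reg = 0xEA55D
clock 5: out=1, reg = 0x752AE

0001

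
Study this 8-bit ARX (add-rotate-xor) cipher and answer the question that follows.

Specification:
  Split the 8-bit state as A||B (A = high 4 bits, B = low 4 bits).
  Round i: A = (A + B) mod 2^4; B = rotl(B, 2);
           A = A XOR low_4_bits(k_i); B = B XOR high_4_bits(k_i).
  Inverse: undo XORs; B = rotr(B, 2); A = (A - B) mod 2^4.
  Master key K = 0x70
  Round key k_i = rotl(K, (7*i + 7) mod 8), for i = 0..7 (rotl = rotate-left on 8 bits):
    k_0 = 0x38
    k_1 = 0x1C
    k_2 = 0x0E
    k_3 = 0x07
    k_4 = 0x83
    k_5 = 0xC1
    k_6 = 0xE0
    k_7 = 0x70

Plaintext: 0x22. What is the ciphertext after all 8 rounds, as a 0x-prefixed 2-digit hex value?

s_0 = plaintext = 0x22
s_1 = Round(s_0, k_0) = 0xCB
s_2 = Round(s_1, k_1) = 0xBF
s_3 = Round(s_2, k_2) = 0x4F
s_4 = Round(s_3, k_3) = 0x4F
s_5 = Round(s_4, k_4) = 0x07
s_6 = Round(s_5, k_5) = 0x61
s_7 = Round(s_6, k_6) = 0x7A
s_8 = Round(s_7, k_7) = 0x1D

0x1D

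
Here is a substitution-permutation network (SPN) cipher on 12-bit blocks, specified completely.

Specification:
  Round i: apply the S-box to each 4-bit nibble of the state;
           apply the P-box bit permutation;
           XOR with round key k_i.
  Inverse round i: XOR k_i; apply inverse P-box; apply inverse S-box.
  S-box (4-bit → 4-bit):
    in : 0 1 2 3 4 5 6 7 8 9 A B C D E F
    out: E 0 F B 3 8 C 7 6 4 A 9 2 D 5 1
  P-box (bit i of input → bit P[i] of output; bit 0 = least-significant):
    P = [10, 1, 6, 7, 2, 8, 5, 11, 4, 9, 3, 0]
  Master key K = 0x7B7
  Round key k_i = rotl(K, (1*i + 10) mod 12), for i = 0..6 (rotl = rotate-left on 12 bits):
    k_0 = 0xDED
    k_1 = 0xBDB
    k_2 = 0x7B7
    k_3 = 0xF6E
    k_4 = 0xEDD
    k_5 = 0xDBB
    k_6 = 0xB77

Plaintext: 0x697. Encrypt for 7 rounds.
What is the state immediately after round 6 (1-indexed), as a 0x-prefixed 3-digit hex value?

s_0 = plaintext = 0x697
s_1 = Round(s_0, k_0) = 0x986
s_2 = Round(s_1, k_1) = 0xA33
s_3 = Round(s_2, k_2) = 0x830
s_4 = Round(s_3, k_3) = 0x4A0
s_5 = Round(s_4, k_4) = 0x50F
s_6 = Round(s_5, k_5) = 0x09A
s_7 = Round(s_6, k_6) = 0x9DC

0x09A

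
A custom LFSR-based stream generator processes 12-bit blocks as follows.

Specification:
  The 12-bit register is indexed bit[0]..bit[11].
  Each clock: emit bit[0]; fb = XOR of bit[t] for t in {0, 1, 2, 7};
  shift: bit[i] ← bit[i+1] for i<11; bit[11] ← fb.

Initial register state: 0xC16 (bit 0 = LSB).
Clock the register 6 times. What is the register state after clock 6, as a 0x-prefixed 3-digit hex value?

0x030

reg_0 = 0xC16
clock 1: out=0, reg = 0x60B
clock 2: out=1, reg = 0x305
clock 3: out=1, reg = 0x182
clock 4: out=0, reg = 0x0C1
clock 5: out=1, reg = 0x060
clock 6: out=0, reg = 0x030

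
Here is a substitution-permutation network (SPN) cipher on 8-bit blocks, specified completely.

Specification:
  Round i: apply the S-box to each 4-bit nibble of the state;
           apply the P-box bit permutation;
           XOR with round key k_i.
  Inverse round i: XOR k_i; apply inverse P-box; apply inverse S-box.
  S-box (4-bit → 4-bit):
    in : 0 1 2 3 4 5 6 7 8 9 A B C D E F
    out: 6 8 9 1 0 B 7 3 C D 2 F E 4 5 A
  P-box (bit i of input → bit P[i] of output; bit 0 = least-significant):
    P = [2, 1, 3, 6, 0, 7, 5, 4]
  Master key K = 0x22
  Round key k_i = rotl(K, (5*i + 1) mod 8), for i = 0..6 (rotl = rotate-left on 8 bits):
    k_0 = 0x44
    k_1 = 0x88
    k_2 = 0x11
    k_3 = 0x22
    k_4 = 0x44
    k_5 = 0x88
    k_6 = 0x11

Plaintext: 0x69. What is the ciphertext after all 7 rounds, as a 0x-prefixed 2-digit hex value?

s_0 = plaintext = 0x69
s_1 = Round(s_0, k_0) = 0xA9
s_2 = Round(s_1, k_1) = 0x44
s_3 = Round(s_2, k_2) = 0x11
s_4 = Round(s_3, k_3) = 0x72
s_5 = Round(s_4, k_4) = 0x81
s_6 = Round(s_5, k_5) = 0xF8
s_7 = Round(s_6, k_6) = 0xC9

0xC9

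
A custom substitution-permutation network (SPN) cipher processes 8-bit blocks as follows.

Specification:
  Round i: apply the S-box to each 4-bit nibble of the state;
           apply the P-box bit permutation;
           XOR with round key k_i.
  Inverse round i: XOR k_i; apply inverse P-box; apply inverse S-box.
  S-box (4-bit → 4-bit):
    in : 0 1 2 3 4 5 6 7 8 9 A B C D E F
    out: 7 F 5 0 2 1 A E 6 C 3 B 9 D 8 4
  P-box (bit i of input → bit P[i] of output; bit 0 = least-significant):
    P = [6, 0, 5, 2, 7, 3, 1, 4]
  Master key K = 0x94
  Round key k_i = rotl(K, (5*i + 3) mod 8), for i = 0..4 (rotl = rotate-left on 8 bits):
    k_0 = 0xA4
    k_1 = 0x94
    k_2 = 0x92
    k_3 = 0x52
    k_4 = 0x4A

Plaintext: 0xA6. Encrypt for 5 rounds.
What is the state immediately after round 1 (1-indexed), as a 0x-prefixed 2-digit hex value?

s_0 = plaintext = 0xA6
s_1 = Round(s_0, k_0) = 0x29
s_2 = Round(s_1, k_1) = 0x32
s_3 = Round(s_2, k_2) = 0xF2
s_4 = Round(s_3, k_3) = 0x30
s_5 = Round(s_4, k_4) = 0x2B

0x29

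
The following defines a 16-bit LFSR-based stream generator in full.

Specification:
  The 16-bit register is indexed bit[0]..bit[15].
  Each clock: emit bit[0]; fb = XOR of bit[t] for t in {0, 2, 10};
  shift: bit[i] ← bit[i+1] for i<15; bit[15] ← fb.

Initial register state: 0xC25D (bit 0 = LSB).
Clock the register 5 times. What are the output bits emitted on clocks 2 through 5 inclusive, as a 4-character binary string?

0111

reg_0 = 0xC25D
clock 1: out=1, reg = 0x612E
clock 2: out=0, reg = 0xB097
clock 3: out=1, reg = 0x584B
clock 4: out=1, reg = 0xAC25
clock 5: out=1, reg = 0xD612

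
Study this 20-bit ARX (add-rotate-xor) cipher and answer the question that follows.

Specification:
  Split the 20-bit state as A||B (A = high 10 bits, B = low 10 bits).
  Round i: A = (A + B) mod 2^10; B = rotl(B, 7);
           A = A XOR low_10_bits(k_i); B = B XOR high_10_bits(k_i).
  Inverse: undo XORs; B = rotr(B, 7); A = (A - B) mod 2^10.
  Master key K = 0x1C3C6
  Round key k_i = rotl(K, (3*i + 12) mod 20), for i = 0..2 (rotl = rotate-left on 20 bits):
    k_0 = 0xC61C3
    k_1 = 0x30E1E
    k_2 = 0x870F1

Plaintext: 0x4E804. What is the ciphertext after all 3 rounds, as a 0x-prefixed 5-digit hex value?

0x06A00

s_0 = plaintext = 0x4E804
s_1 = Round(s_0, k_0) = 0x3F518
s_2 = Round(s_1, k_1) = 0x02CE0
s_3 = Round(s_2, k_2) = 0x06A00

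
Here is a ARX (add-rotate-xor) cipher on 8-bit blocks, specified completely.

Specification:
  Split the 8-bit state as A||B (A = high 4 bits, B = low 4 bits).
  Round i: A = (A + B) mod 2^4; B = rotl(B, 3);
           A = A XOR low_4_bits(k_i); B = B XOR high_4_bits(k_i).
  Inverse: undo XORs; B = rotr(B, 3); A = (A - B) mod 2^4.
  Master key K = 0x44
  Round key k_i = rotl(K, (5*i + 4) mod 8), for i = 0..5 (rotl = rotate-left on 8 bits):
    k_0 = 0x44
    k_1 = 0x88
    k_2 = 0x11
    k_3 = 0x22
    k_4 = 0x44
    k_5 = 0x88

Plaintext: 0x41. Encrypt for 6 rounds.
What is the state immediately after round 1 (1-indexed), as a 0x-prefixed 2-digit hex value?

s_0 = plaintext = 0x41
s_1 = Round(s_0, k_0) = 0x1C
s_2 = Round(s_1, k_1) = 0x5E
s_3 = Round(s_2, k_2) = 0x26
s_4 = Round(s_3, k_3) = 0xA1
s_5 = Round(s_4, k_4) = 0xFC
s_6 = Round(s_5, k_5) = 0x3E

0x1C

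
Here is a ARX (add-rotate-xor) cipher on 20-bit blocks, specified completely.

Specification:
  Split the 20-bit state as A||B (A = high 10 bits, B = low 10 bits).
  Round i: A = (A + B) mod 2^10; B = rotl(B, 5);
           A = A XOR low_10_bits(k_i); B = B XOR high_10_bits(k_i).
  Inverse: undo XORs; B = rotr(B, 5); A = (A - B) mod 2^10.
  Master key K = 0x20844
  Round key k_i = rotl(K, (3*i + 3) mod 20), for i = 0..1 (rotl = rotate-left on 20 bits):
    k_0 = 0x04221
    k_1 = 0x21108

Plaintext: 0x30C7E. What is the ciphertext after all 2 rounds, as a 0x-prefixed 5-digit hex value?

s_0 = plaintext = 0x30C7E
s_1 = Round(s_0, k_0) = 0xD83D3
s_2 = Round(s_1, k_1) = 0x8EEFA

0x8EEFA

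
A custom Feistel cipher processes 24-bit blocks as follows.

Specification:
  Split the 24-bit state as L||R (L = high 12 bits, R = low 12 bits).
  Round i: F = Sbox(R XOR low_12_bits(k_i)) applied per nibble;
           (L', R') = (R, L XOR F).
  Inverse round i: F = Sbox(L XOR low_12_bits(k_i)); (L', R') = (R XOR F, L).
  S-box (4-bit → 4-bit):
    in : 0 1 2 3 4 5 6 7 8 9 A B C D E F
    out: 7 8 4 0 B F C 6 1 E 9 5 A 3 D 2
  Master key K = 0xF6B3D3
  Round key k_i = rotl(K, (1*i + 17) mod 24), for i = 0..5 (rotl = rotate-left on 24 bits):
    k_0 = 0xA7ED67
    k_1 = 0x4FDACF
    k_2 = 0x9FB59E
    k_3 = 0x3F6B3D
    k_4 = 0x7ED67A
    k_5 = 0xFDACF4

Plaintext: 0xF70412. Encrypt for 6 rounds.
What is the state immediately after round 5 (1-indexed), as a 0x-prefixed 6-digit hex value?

0x943844

s_0 = plaintext = 0xF70412
s_1 = Round(s_0, k_0) = 0x41211F
s_2 = Round(s_1, k_1) = 0x11F125
s_3 = Round(s_2, k_2) = 0x125A4A
s_4 = Round(s_3, k_3) = 0xA4A943
s_5 = Round(s_4, k_4) = 0x943844
s_6 = Round(s_5, k_5) = 0x844214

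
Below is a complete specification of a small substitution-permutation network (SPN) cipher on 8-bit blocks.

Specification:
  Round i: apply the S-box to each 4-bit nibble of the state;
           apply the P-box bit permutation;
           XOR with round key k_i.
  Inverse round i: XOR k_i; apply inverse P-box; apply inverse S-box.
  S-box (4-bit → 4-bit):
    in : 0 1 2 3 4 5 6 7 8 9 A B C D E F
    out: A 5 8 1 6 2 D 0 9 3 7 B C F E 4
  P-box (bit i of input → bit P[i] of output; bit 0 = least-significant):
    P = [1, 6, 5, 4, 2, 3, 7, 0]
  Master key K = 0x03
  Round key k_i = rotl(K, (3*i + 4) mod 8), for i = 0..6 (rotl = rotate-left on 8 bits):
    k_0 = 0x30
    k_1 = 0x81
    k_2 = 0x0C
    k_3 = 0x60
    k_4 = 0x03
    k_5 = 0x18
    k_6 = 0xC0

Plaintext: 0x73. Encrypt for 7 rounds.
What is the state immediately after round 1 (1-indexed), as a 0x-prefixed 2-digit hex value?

0x32

s_0 = plaintext = 0x73
s_1 = Round(s_0, k_0) = 0x32
s_2 = Round(s_1, k_1) = 0x95
s_3 = Round(s_2, k_2) = 0x40
s_4 = Round(s_3, k_3) = 0xB8
s_5 = Round(s_4, k_4) = 0x1C
s_6 = Round(s_5, k_5) = 0xAC
s_7 = Round(s_6, k_6) = 0x7C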